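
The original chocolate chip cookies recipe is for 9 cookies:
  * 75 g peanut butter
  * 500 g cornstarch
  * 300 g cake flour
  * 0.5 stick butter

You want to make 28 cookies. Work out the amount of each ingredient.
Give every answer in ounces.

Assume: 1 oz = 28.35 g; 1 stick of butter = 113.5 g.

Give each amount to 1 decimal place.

peanut butter: 8.2 oz; cornstarch: 54.9 oz; cake flour: 32.9 oz; butter: 6.2 oz

Scaling factor: 28/9.
peanut butter: 75 g × 28/9 ÷ 28.35 g/oz ≈ 8.2 oz
cornstarch: 500 g × 28/9 ÷ 28.35 g/oz ≈ 54.9 oz
cake flour: 300 g × 28/9 ÷ 28.35 g/oz ≈ 32.9 oz
butter: 0.5 stick × 28/9 × 113.5 g/stick ÷ 28.35 g/oz ≈ 6.2 oz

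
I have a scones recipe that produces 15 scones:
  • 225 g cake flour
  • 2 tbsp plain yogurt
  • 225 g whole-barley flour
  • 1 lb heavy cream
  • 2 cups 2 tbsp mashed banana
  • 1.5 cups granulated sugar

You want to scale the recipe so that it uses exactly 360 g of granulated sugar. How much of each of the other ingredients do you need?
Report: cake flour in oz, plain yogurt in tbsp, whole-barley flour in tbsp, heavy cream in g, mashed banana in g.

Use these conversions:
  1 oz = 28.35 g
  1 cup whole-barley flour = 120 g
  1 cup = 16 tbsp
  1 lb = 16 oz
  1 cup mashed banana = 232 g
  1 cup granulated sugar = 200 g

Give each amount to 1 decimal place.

The original recipe has 300 g of granulated sugar, so the scaling factor is 360 ÷ 300 = 6/5 = 1.2.
cake flour: 225 g × 6/5 ÷ 28.35 g/oz ≈ 9.5 oz
plain yogurt: 2 tbsp × 6/5 = 2.4 tbsp
whole-barley flour: 225 g × 6/5 ÷ 120 g/cup × 16 tbsp/cup = 36.0 tbsp
heavy cream: 1 lb × 6/5 × 16 oz/lb × 28.35 g/oz ≈ 544.3 g
mashed banana: (2 cup + 2 tbsp = 2.125 cup) × 6/5 × 232 g/cup = 591.6 g

cake flour: 9.5 oz; plain yogurt: 2.4 tbsp; whole-barley flour: 36.0 tbsp; heavy cream: 544.3 g; mashed banana: 591.6 g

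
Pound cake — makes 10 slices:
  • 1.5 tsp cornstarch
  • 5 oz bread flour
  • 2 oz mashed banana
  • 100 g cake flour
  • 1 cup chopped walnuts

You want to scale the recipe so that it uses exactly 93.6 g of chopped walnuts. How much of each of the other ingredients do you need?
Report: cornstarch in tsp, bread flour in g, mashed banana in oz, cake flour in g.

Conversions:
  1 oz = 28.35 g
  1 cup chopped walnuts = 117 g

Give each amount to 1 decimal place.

The original recipe has 117 g of chopped walnuts, so the scaling factor is 93.6 ÷ 117 = 4/5 = 0.8.
cornstarch: 1.5 tsp × 4/5 = 1.2 tsp
bread flour: 5 oz × 4/5 × 28.35 g/oz = 113.4 g
mashed banana: 2 oz × 4/5 = 1.6 oz
cake flour: 100 g × 4/5 = 80.0 g

cornstarch: 1.2 tsp; bread flour: 113.4 g; mashed banana: 1.6 oz; cake flour: 80.0 g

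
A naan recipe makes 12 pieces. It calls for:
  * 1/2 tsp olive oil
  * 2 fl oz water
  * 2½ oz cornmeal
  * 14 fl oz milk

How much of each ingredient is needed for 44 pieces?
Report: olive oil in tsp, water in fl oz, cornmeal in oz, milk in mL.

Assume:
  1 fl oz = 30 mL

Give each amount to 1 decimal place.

olive oil: 1.8 tsp; water: 7.3 fl oz; cornmeal: 9.2 oz; milk: 1540.0 mL

Scaling factor: 44/12 = 11/3.
olive oil: 0.5 tsp × 11/3 ≈ 1.8 tsp
water: 2 fl oz × 11/3 ≈ 7.3 fl oz
cornmeal: 2.5 oz × 11/3 ≈ 9.2 oz
milk: 14 fl oz × 11/3 × 30 mL/fl oz = 1540.0 mL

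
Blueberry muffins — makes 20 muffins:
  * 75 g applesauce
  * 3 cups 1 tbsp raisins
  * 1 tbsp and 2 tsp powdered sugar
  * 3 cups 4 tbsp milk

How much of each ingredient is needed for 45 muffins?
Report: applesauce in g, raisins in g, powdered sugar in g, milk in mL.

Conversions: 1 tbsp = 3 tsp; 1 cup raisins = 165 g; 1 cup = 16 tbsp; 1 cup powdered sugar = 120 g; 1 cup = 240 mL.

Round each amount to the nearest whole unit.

Scaling factor: 45/20 = 9/4 = 2.25.
applesauce: 75 g × 9/4 ≈ 169 g
raisins: (3 cup + 1 tbsp = 3.0625 cup) × 9/4 × 165 g/cup ≈ 1137 g
powdered sugar: (1 tbsp + 2 tsp = 5/3 tbsp) × 9/4 ÷ 16 tbsp/cup × 120 g/cup ≈ 28 g
milk: (3 cup + 4 tbsp = 3.25 cup) × 9/4 × 240 mL/cup = 1755 mL

applesauce: 169 g; raisins: 1137 g; powdered sugar: 28 g; milk: 1755 mL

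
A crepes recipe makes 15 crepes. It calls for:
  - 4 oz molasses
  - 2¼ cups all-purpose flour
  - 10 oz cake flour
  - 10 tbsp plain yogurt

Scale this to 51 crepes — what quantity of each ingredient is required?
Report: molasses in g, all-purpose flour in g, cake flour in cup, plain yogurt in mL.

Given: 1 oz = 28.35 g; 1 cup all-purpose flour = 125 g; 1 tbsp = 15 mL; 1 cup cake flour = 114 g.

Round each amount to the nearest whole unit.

molasses: 386 g; all-purpose flour: 956 g; cake flour: 8 cup; plain yogurt: 510 mL

Scaling factor: 51/15 = 17/5 = 3.4.
molasses: 4 oz × 17/5 × 28.35 g/oz ≈ 386 g
all-purpose flour: 2.25 cup × 17/5 × 125 g/cup ≈ 956 g
cake flour: 10 oz × 17/5 × 28.35 g/oz ÷ 114 g/cup ≈ 8 cup
plain yogurt: 10 tbsp × 17/5 × 15 mL/tbsp = 510 mL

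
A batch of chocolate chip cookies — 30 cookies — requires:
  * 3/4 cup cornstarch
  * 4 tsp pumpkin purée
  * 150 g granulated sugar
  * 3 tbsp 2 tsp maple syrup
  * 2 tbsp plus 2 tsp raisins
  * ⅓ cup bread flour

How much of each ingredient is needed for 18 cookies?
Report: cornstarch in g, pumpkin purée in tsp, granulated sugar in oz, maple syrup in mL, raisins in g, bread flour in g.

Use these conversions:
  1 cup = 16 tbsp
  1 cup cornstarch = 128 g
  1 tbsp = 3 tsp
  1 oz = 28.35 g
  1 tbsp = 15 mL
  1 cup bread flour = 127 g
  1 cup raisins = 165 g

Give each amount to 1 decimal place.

Scaling factor: 18/30 = 3/5 = 0.6.
cornstarch: 0.75 cup × 3/5 × 128 g/cup = 57.6 g
pumpkin purée: 4 tsp × 3/5 = 2.4 tsp
granulated sugar: 150 g × 3/5 ÷ 28.35 g/oz ≈ 3.2 oz
maple syrup: (3 tbsp + 2 tsp = 11/3 tbsp) × 3/5 × 15 mL/tbsp = 33.0 mL
raisins: (2 tbsp + 2 tsp = 8/3 tbsp) × 3/5 ÷ 16 tbsp/cup × 165 g/cup = 16.5 g
bread flour: 1/3 cup × 3/5 × 127 g/cup = 25.4 g

cornstarch: 57.6 g; pumpkin purée: 2.4 tsp; granulated sugar: 3.2 oz; maple syrup: 33.0 mL; raisins: 16.5 g; bread flour: 25.4 g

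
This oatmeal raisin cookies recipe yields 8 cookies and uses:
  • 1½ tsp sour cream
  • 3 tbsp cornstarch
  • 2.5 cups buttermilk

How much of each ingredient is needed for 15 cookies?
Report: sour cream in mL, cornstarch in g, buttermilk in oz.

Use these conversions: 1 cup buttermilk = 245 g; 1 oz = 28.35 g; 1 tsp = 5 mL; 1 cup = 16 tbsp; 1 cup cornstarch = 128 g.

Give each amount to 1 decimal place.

sour cream: 14.1 mL; cornstarch: 45.0 g; buttermilk: 40.5 oz

Scaling factor: 15/8 = 1.875.
sour cream: 1.5 tsp × 15/8 × 5 mL/tsp ≈ 14.1 mL
cornstarch: 3 tbsp × 15/8 ÷ 16 tbsp/cup × 128 g/cup = 45.0 g
buttermilk: 2.5 cup × 15/8 × 245 g/cup ÷ 28.35 g/oz ≈ 40.5 oz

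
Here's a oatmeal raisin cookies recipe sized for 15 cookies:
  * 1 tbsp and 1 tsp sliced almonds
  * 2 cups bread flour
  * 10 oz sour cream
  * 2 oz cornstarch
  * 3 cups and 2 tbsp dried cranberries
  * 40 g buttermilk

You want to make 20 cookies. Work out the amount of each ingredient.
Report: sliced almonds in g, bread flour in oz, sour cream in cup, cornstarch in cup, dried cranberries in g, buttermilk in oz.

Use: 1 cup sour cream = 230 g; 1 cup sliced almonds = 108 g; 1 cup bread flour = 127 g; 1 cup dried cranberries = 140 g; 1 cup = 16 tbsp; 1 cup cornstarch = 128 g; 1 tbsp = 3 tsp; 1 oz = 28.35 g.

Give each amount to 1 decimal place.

Scaling factor: 20/15 = 4/3.
sliced almonds: (1 tbsp + 1 tsp = 4/3 tbsp) × 4/3 ÷ 16 tbsp/cup × 108 g/cup = 12.0 g
bread flour: 2 cup × 4/3 × 127 g/cup ÷ 28.35 g/oz ≈ 11.9 oz
sour cream: 10 oz × 4/3 × 28.35 g/oz ÷ 230 g/cup ≈ 1.6 cup
cornstarch: 2 oz × 4/3 × 28.35 g/oz ÷ 128 g/cup ≈ 0.6 cup
dried cranberries: (3 cup + 2 tbsp = 3.125 cup) × 4/3 × 140 g/cup ≈ 583.3 g
buttermilk: 40 g × 4/3 ÷ 28.35 g/oz ≈ 1.9 oz

sliced almonds: 12.0 g; bread flour: 11.9 oz; sour cream: 1.6 cup; cornstarch: 0.6 cup; dried cranberries: 583.3 g; buttermilk: 1.9 oz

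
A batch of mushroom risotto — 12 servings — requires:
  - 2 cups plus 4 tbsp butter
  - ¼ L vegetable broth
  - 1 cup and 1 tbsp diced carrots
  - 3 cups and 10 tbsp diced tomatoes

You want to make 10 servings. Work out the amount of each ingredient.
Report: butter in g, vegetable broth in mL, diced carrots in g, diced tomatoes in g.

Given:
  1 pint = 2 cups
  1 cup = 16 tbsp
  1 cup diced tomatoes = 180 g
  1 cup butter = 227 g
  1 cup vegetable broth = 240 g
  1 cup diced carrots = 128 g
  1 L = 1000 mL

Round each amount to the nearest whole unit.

Scaling factor: 10/12 = 5/6.
butter: (2 cup + 4 tbsp = 2.25 cup) × 5/6 × 227 g/cup ≈ 426 g
vegetable broth: 0.25 L × 5/6 × 1000 mL/L ≈ 208 mL
diced carrots: (1 cup + 1 tbsp = 1.0625 cup) × 5/6 × 128 g/cup ≈ 113 g
diced tomatoes: (3 cup + 10 tbsp = 3.625 cup) × 5/6 × 180 g/cup ≈ 544 g

butter: 426 g; vegetable broth: 208 mL; diced carrots: 113 g; diced tomatoes: 544 g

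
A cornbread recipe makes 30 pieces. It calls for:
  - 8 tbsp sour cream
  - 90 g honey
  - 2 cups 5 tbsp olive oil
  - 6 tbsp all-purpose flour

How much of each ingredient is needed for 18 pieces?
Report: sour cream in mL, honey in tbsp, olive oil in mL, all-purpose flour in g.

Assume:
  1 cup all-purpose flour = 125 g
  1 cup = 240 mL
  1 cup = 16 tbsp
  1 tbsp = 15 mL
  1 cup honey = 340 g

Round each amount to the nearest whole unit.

sour cream: 72 mL; honey: 3 tbsp; olive oil: 333 mL; all-purpose flour: 28 g

Scaling factor: 18/30 = 3/5 = 0.6.
sour cream: 8 tbsp × 3/5 × 15 mL/tbsp = 72 mL
honey: 90 g × 3/5 ÷ 340 g/cup × 16 tbsp/cup ≈ 3 tbsp
olive oil: (2 cup + 5 tbsp = 2.3125 cup) × 3/5 × 240 mL/cup = 333 mL
all-purpose flour: 6 tbsp × 3/5 ÷ 16 tbsp/cup × 125 g/cup ≈ 28 g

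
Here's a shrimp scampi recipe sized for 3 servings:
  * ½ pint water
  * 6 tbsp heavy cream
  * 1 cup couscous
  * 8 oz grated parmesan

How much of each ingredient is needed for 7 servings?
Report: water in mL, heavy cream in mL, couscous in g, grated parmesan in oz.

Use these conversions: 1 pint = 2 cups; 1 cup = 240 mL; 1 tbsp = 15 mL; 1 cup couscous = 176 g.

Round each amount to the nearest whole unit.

Scaling factor: 7/3.
water: 0.5 pint × 7/3 × 2 cup/pint × 240 mL/cup = 560 mL
heavy cream: 6 tbsp × 7/3 × 15 mL/tbsp = 210 mL
couscous: 1 cup × 7/3 × 176 g/cup ≈ 411 g
grated parmesan: 8 oz × 7/3 ≈ 19 oz

water: 560 mL; heavy cream: 210 mL; couscous: 411 g; grated parmesan: 19 oz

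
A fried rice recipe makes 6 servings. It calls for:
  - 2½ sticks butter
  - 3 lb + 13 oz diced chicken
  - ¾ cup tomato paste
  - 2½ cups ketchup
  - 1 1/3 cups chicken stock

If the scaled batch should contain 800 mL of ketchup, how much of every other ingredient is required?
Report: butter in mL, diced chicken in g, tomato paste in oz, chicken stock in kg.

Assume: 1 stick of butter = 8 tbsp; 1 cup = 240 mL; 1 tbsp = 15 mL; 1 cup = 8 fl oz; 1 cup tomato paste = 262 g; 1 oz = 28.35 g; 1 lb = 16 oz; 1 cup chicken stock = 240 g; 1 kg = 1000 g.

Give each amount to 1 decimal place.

butter: 400.0 mL; diced chicken: 2305.8 g; tomato paste: 9.2 oz; chicken stock: 0.4 kg

The original recipe has 600 mL of ketchup, so the scaling factor is 800 ÷ 600 = 4/3.
butter: 2.5 stick × 4/3 × 8 tbsp/stick × 15 mL/tbsp = 400.0 mL
diced chicken: (3 lb + 13 oz = 3.8125 lb) × 4/3 × 16 oz/lb × 28.35 g/oz = 2305.8 g
tomato paste: 0.75 cup × 4/3 × 262 g/cup ÷ 28.35 g/oz ≈ 9.2 oz
chicken stock: 4/3 cup × 4/3 × 240 g/cup ÷ 1000 g/kg ≈ 0.4 kg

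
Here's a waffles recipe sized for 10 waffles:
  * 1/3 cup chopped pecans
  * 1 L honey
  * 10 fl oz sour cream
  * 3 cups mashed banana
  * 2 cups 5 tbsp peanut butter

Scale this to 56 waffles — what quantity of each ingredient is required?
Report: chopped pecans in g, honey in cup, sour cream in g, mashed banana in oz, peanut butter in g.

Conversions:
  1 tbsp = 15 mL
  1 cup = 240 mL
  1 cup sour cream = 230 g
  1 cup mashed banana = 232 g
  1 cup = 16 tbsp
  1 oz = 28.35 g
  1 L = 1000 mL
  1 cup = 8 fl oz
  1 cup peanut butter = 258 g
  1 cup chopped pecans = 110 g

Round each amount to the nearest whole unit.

Scaling factor: 56/10 = 28/5 = 5.6.
chopped pecans: 1/3 cup × 28/5 × 110 g/cup ≈ 205 g
honey: 1 L × 28/5 × 1000 mL/L ÷ 240 mL/cup ≈ 23 cup
sour cream: 10 fl oz × 28/5 ÷ 8 fl oz/cup × 230 g/cup = 1610 g
mashed banana: 3 cup × 28/5 × 232 g/cup ÷ 28.35 g/oz ≈ 137 oz
peanut butter: (2 cup + 5 tbsp = 2.3125 cup) × 28/5 × 258 g/cup ≈ 3341 g

chopped pecans: 205 g; honey: 23 cup; sour cream: 1610 g; mashed banana: 137 oz; peanut butter: 3341 g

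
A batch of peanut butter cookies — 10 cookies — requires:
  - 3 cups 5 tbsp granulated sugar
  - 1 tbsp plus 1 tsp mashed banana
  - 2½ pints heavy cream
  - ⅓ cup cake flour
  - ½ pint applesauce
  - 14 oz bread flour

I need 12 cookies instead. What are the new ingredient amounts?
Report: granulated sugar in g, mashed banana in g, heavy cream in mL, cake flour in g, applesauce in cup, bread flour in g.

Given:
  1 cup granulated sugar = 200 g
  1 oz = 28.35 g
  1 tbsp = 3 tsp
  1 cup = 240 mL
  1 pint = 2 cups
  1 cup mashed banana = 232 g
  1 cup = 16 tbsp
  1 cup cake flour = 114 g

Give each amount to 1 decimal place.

granulated sugar: 795.0 g; mashed banana: 23.2 g; heavy cream: 1440.0 mL; cake flour: 45.6 g; applesauce: 1.2 cup; bread flour: 476.3 g

Scaling factor: 12/10 = 6/5 = 1.2.
granulated sugar: (3 cup + 5 tbsp = 3.3125 cup) × 6/5 × 200 g/cup = 795.0 g
mashed banana: (1 tbsp + 1 tsp = 4/3 tbsp) × 6/5 ÷ 16 tbsp/cup × 232 g/cup = 23.2 g
heavy cream: 2.5 pint × 6/5 × 2 cup/pint × 240 mL/cup = 1440.0 mL
cake flour: 1/3 cup × 6/5 × 114 g/cup = 45.6 g
applesauce: 0.5 pint × 6/5 × 2 cup/pint = 1.2 cup
bread flour: 14 oz × 6/5 × 28.35 g/oz ≈ 476.3 g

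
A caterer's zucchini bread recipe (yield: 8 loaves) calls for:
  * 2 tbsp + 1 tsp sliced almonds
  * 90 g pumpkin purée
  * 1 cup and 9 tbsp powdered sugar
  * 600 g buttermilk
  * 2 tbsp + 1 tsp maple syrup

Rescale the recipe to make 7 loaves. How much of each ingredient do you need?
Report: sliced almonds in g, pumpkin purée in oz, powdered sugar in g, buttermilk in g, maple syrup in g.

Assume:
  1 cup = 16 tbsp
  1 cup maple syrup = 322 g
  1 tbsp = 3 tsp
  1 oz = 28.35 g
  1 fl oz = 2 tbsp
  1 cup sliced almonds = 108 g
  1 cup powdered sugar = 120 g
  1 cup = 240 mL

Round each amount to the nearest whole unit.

sliced almonds: 14 g; pumpkin purée: 3 oz; powdered sugar: 164 g; buttermilk: 525 g; maple syrup: 41 g

Scaling factor: 7/8 = 0.875.
sliced almonds: (2 tbsp + 1 tsp = 7/3 tbsp) × 7/8 ÷ 16 tbsp/cup × 108 g/cup ≈ 14 g
pumpkin purée: 90 g × 7/8 ÷ 28.35 g/oz ≈ 3 oz
powdered sugar: (1 cup + 9 tbsp = 1.5625 cup) × 7/8 × 120 g/cup ≈ 164 g
buttermilk: 600 g × 7/8 = 525 g
maple syrup: (2 tbsp + 1 tsp = 7/3 tbsp) × 7/8 ÷ 16 tbsp/cup × 322 g/cup ≈ 41 g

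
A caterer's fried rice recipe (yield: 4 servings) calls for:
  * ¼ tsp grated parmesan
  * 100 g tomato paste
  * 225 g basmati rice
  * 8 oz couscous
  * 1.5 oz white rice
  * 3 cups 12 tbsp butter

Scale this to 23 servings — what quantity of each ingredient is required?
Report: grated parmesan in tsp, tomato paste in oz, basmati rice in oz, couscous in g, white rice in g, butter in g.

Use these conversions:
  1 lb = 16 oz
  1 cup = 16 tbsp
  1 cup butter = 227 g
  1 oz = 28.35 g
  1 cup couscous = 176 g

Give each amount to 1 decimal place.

grated parmesan: 1.4 tsp; tomato paste: 20.3 oz; basmati rice: 45.6 oz; couscous: 1304.1 g; white rice: 244.5 g; butter: 4894.7 g

Scaling factor: 23/4 = 5.75.
grated parmesan: 0.25 tsp × 23/4 ≈ 1.4 tsp
tomato paste: 100 g × 23/4 ÷ 28.35 g/oz ≈ 20.3 oz
basmati rice: 225 g × 23/4 ÷ 28.35 g/oz ≈ 45.6 oz
couscous: 8 oz × 23/4 × 28.35 g/oz = 1304.1 g
white rice: 1.5 oz × 23/4 × 28.35 g/oz ≈ 244.5 g
butter: (3 cup + 12 tbsp = 3.75 cup) × 23/4 × 227 g/cup ≈ 4894.7 g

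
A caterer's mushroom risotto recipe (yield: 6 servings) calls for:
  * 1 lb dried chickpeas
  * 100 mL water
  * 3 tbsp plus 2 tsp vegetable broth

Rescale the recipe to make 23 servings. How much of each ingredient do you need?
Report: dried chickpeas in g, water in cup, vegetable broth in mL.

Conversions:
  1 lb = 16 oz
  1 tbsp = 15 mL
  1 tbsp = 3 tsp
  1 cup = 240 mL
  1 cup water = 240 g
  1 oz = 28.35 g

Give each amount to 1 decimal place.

dried chickpeas: 1738.8 g; water: 1.6 cup; vegetable broth: 210.8 mL

Scaling factor: 23/6.
dried chickpeas: 1 lb × 23/6 × 16 oz/lb × 28.35 g/oz = 1738.8 g
water: 100 mL × 23/6 ÷ 240 mL/cup ≈ 1.6 cup
vegetable broth: (3 tbsp + 2 tsp = 11/3 tbsp) × 23/6 × 15 mL/tbsp ≈ 210.8 mL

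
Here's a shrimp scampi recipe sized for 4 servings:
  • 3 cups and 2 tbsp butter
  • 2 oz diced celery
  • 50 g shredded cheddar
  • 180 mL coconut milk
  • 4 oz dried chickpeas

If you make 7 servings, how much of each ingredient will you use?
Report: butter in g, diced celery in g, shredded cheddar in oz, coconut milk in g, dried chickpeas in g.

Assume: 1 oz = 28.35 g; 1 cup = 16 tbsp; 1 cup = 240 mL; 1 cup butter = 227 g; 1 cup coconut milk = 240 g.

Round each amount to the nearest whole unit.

Scaling factor: 7/4 = 1.75.
butter: (3 cup + 2 tbsp = 3.125 cup) × 7/4 × 227 g/cup ≈ 1241 g
diced celery: 2 oz × 7/4 × 28.35 g/oz ≈ 99 g
shredded cheddar: 50 g × 7/4 ÷ 28.35 g/oz ≈ 3 oz
coconut milk: 180 mL × 7/4 ÷ 240 mL/cup × 240 g/cup = 315 g
dried chickpeas: 4 oz × 7/4 × 28.35 g/oz ≈ 198 g

butter: 1241 g; diced celery: 99 g; shredded cheddar: 3 oz; coconut milk: 315 g; dried chickpeas: 198 g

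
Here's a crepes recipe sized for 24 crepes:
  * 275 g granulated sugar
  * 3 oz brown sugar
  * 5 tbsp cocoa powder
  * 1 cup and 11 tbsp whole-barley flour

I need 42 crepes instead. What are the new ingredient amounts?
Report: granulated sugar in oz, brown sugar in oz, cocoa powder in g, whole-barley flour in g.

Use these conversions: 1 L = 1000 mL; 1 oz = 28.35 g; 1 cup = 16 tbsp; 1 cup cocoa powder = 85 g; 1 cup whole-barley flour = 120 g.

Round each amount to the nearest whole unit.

granulated sugar: 17 oz; brown sugar: 5 oz; cocoa powder: 46 g; whole-barley flour: 354 g

Scaling factor: 42/24 = 7/4 = 1.75.
granulated sugar: 275 g × 7/4 ÷ 28.35 g/oz ≈ 17 oz
brown sugar: 3 oz × 7/4 ≈ 5 oz
cocoa powder: 5 tbsp × 7/4 ÷ 16 tbsp/cup × 85 g/cup ≈ 46 g
whole-barley flour: (1 cup + 11 tbsp = 1.6875 cup) × 7/4 × 120 g/cup ≈ 354 g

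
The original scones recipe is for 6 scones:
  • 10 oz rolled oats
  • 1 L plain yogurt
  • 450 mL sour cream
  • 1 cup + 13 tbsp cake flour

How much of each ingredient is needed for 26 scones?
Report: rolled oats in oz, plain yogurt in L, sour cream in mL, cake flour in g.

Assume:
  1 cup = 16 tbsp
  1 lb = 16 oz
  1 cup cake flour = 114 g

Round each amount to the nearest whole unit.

Scaling factor: 26/6 = 13/3.
rolled oats: 10 oz × 13/3 ≈ 43 oz
plain yogurt: 1 L × 13/3 ≈ 4 L
sour cream: 450 mL × 13/3 = 1950 mL
cake flour: (1 cup + 13 tbsp = 1.8125 cup) × 13/3 × 114 g/cup ≈ 895 g

rolled oats: 43 oz; plain yogurt: 4 L; sour cream: 1950 mL; cake flour: 895 g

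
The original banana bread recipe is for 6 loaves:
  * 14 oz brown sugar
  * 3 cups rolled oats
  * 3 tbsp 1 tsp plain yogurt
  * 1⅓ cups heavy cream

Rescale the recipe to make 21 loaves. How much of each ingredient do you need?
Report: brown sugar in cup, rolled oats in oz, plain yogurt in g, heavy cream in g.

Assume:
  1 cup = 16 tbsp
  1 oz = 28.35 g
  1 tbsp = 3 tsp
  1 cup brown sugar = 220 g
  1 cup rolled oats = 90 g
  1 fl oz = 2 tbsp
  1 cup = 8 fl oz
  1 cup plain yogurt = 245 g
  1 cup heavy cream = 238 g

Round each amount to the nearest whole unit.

Scaling factor: 21/6 = 7/2 = 3.5.
brown sugar: 14 oz × 7/2 × 28.35 g/oz ÷ 220 g/cup ≈ 6 cup
rolled oats: 3 cup × 7/2 × 90 g/cup ÷ 28.35 g/oz ≈ 33 oz
plain yogurt: (3 tbsp + 1 tsp = 10/3 tbsp) × 7/2 ÷ 16 tbsp/cup × 245 g/cup ≈ 179 g
heavy cream: 4/3 cup × 7/2 × 238 g/cup ≈ 1111 g

brown sugar: 6 cup; rolled oats: 33 oz; plain yogurt: 179 g; heavy cream: 1111 g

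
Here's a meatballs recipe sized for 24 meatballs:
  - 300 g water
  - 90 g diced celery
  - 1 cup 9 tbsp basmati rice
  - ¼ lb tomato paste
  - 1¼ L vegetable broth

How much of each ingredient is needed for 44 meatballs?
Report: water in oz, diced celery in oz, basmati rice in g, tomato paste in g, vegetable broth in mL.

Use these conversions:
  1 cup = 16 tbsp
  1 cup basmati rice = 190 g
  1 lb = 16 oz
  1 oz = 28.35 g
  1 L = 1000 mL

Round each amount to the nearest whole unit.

water: 19 oz; diced celery: 6 oz; basmati rice: 544 g; tomato paste: 208 g; vegetable broth: 2292 mL

Scaling factor: 44/24 = 11/6.
water: 300 g × 11/6 ÷ 28.35 g/oz ≈ 19 oz
diced celery: 90 g × 11/6 ÷ 28.35 g/oz ≈ 6 oz
basmati rice: (1 cup + 9 tbsp = 1.5625 cup) × 11/6 × 190 g/cup ≈ 544 g
tomato paste: 0.25 lb × 11/6 × 16 oz/lb × 28.35 g/oz ≈ 208 g
vegetable broth: 1.25 L × 11/6 × 1000 mL/L ≈ 2292 mL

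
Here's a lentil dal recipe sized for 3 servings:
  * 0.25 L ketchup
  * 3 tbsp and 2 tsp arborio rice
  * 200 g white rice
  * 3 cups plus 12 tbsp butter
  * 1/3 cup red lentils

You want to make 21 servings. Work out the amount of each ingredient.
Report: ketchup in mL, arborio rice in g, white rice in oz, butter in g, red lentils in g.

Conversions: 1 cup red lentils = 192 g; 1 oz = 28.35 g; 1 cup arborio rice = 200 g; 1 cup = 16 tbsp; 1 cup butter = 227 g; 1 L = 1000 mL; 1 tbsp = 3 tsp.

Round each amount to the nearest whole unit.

Scaling factor: 21/3 = 7.
ketchup: 0.25 L × 7 × 1000 mL/L = 1750 mL
arborio rice: (3 tbsp + 2 tsp = 11/3 tbsp) × 7 ÷ 16 tbsp/cup × 200 g/cup ≈ 321 g
white rice: 200 g × 7 ÷ 28.35 g/oz ≈ 49 oz
butter: (3 cup + 12 tbsp = 3.75 cup) × 7 × 227 g/cup ≈ 5959 g
red lentils: 1/3 cup × 7 × 192 g/cup = 448 g

ketchup: 1750 mL; arborio rice: 321 g; white rice: 49 oz; butter: 5959 g; red lentils: 448 g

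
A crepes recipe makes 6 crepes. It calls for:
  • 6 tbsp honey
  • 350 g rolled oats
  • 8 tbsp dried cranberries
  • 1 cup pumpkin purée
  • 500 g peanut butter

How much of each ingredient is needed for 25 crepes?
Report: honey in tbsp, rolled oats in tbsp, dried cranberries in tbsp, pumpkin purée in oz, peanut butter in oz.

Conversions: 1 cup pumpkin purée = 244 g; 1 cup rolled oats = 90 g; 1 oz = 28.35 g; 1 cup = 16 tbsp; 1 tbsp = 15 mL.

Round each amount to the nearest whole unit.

honey: 25 tbsp; rolled oats: 259 tbsp; dried cranberries: 33 tbsp; pumpkin purée: 36 oz; peanut butter: 73 oz

Scaling factor: 25/6.
honey: 6 tbsp × 25/6 = 25 tbsp
rolled oats: 350 g × 25/6 ÷ 90 g/cup × 16 tbsp/cup ≈ 259 tbsp
dried cranberries: 8 tbsp × 25/6 ≈ 33 tbsp
pumpkin purée: 1 cup × 25/6 × 244 g/cup ÷ 28.35 g/oz ≈ 36 oz
peanut butter: 500 g × 25/6 ÷ 28.35 g/oz ≈ 73 oz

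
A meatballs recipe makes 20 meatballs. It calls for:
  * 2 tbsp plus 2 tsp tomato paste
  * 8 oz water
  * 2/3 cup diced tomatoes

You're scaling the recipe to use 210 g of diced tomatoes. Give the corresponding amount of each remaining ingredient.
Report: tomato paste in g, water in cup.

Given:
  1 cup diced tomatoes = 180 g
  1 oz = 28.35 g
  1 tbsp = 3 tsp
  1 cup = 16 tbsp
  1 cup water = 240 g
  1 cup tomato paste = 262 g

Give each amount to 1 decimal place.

The original recipe has 120 g of diced tomatoes, so the scaling factor is 210 ÷ 120 = 7/4 = 1.75.
tomato paste: (2 tbsp + 2 tsp = 8/3 tbsp) × 7/4 ÷ 16 tbsp/cup × 262 g/cup ≈ 76.4 g
water: 8 oz × 7/4 × 28.35 g/oz ÷ 240 g/cup ≈ 1.7 cup

tomato paste: 76.4 g; water: 1.7 cup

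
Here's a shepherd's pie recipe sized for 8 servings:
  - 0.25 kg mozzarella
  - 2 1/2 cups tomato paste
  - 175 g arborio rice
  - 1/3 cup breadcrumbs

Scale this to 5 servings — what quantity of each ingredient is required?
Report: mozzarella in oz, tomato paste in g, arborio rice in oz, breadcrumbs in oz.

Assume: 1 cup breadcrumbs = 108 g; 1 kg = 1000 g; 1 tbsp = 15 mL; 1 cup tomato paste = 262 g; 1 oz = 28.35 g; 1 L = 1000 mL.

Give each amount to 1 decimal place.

mozzarella: 5.5 oz; tomato paste: 409.4 g; arborio rice: 3.9 oz; breadcrumbs: 0.8 oz

Scaling factor: 5/8 = 0.625.
mozzarella: 0.25 kg × 5/8 × 1000 g/kg ÷ 28.35 g/oz ≈ 5.5 oz
tomato paste: 2.5 cup × 5/8 × 262 g/cup ≈ 409.4 g
arborio rice: 175 g × 5/8 ÷ 28.35 g/oz ≈ 3.9 oz
breadcrumbs: 1/3 cup × 5/8 × 108 g/cup ÷ 28.35 g/oz ≈ 0.8 oz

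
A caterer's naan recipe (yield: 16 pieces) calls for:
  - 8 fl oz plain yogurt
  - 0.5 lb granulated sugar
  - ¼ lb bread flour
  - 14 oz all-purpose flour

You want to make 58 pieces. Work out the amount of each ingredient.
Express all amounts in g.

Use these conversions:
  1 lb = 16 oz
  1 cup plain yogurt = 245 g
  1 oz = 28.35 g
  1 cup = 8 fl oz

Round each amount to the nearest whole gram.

plain yogurt: 888 g; granulated sugar: 822 g; bread flour: 411 g; all-purpose flour: 1439 g

Scaling factor: 58/16 = 29/8 = 3.625.
plain yogurt: 8 fl oz × 29/8 ÷ 8 fl oz/cup × 245 g/cup ≈ 888 g
granulated sugar: 0.5 lb × 29/8 × 16 oz/lb × 28.35 g/oz ≈ 822 g
bread flour: 0.25 lb × 29/8 × 16 oz/lb × 28.35 g/oz ≈ 411 g
all-purpose flour: 14 oz × 29/8 × 28.35 g/oz ≈ 1439 g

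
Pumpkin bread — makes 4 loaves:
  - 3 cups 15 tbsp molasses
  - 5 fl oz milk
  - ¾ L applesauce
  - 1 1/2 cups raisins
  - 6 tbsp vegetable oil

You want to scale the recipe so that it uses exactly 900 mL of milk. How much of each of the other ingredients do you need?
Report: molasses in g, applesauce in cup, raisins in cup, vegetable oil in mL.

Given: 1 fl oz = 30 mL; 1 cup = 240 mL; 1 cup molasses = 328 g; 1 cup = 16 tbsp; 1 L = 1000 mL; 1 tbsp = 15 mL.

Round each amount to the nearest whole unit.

The original recipe has 150 mL of milk, so the scaling factor is 900 ÷ 150 = 6.
molasses: (3 cup + 15 tbsp = 3.9375 cup) × 6 × 328 g/cup = 7749 g
applesauce: 0.75 L × 6 × 1000 mL/L ÷ 240 mL/cup ≈ 19 cup
raisins: 1.5 cup × 6 = 9 cup
vegetable oil: 6 tbsp × 6 × 15 mL/tbsp = 540 mL

molasses: 7749 g; applesauce: 19 cup; raisins: 9 cup; vegetable oil: 540 mL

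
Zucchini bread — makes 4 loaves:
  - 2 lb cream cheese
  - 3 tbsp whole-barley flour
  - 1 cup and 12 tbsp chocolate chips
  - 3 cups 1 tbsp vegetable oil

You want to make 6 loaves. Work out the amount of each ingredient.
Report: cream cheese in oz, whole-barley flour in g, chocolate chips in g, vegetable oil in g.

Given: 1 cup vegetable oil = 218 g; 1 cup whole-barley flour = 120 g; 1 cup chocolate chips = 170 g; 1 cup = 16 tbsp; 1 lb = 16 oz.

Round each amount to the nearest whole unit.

cream cheese: 48 oz; whole-barley flour: 34 g; chocolate chips: 446 g; vegetable oil: 1001 g

Scaling factor: 6/4 = 3/2 = 1.5.
cream cheese: 2 lb × 3/2 × 16 oz/lb = 48 oz
whole-barley flour: 3 tbsp × 3/2 ÷ 16 tbsp/cup × 120 g/cup ≈ 34 g
chocolate chips: (1 cup + 12 tbsp = 1.75 cup) × 3/2 × 170 g/cup ≈ 446 g
vegetable oil: (3 cup + 1 tbsp = 3.0625 cup) × 3/2 × 218 g/cup ≈ 1001 g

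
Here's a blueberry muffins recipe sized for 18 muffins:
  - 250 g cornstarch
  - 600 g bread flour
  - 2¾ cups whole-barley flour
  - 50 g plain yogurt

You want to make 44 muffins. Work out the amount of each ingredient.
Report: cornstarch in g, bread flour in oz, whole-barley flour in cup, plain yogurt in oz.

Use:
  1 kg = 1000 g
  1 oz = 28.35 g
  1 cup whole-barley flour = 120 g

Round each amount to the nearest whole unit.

Scaling factor: 44/18 = 22/9.
cornstarch: 250 g × 22/9 ≈ 611 g
bread flour: 600 g × 22/9 ÷ 28.35 g/oz ≈ 52 oz
whole-barley flour: 2.75 cup × 22/9 ≈ 7 cup
plain yogurt: 50 g × 22/9 ÷ 28.35 g/oz ≈ 4 oz

cornstarch: 611 g; bread flour: 52 oz; whole-barley flour: 7 cup; plain yogurt: 4 oz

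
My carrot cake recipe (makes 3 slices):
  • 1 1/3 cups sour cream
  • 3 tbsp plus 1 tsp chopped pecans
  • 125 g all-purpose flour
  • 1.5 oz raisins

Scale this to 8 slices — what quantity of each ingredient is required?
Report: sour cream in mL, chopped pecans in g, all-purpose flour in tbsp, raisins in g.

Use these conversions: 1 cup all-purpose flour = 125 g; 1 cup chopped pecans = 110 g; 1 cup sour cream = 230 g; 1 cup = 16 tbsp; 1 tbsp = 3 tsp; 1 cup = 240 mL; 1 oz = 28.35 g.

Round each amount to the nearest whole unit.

Scaling factor: 8/3.
sour cream: 4/3 cup × 8/3 × 240 mL/cup ≈ 853 mL
chopped pecans: (3 tbsp + 1 tsp = 10/3 tbsp) × 8/3 ÷ 16 tbsp/cup × 110 g/cup ≈ 61 g
all-purpose flour: 125 g × 8/3 ÷ 125 g/cup × 16 tbsp/cup ≈ 43 tbsp
raisins: 1.5 oz × 8/3 × 28.35 g/oz ≈ 113 g

sour cream: 853 mL; chopped pecans: 61 g; all-purpose flour: 43 tbsp; raisins: 113 g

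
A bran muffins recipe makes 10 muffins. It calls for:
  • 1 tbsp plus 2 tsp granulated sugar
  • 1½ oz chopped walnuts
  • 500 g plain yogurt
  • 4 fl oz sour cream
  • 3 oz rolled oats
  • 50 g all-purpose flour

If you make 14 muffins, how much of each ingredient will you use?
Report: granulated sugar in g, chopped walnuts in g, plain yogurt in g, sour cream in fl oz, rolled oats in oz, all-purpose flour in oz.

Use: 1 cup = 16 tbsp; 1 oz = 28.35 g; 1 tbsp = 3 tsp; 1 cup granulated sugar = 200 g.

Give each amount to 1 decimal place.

granulated sugar: 29.2 g; chopped walnuts: 59.5 g; plain yogurt: 700.0 g; sour cream: 5.6 fl oz; rolled oats: 4.2 oz; all-purpose flour: 2.5 oz

Scaling factor: 14/10 = 7/5 = 1.4.
granulated sugar: (1 tbsp + 2 tsp = 5/3 tbsp) × 7/5 ÷ 16 tbsp/cup × 200 g/cup ≈ 29.2 g
chopped walnuts: 1.5 oz × 7/5 × 28.35 g/oz ≈ 59.5 g
plain yogurt: 500 g × 7/5 = 700.0 g
sour cream: 4 fl oz × 7/5 = 5.6 fl oz
rolled oats: 3 oz × 7/5 = 4.2 oz
all-purpose flour: 50 g × 7/5 ÷ 28.35 g/oz ≈ 2.5 oz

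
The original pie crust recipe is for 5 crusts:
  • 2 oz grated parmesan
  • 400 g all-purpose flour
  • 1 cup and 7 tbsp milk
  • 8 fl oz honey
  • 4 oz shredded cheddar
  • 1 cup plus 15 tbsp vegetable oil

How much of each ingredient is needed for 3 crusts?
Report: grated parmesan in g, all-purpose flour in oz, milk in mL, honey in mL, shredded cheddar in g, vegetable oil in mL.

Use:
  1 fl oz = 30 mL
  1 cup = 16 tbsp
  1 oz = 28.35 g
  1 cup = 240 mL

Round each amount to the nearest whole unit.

grated parmesan: 34 g; all-purpose flour: 8 oz; milk: 207 mL; honey: 144 mL; shredded cheddar: 68 g; vegetable oil: 279 mL

Scaling factor: 3/5 = 0.6.
grated parmesan: 2 oz × 3/5 × 28.35 g/oz ≈ 34 g
all-purpose flour: 400 g × 3/5 ÷ 28.35 g/oz ≈ 8 oz
milk: (1 cup + 7 tbsp = 1.4375 cup) × 3/5 × 240 mL/cup = 207 mL
honey: 8 fl oz × 3/5 × 30 mL/fl oz = 144 mL
shredded cheddar: 4 oz × 3/5 × 28.35 g/oz ≈ 68 g
vegetable oil: (1 cup + 15 tbsp = 1.9375 cup) × 3/5 × 240 mL/cup = 279 mL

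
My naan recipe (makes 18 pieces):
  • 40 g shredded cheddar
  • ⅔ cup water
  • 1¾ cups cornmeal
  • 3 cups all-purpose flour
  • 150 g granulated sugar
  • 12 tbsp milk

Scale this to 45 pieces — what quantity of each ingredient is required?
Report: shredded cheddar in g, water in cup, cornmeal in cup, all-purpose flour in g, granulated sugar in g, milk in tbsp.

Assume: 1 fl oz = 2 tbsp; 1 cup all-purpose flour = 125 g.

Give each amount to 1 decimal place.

shredded cheddar: 100.0 g; water: 1.7 cup; cornmeal: 4.4 cup; all-purpose flour: 937.5 g; granulated sugar: 375.0 g; milk: 30.0 tbsp

Scaling factor: 45/18 = 5/2 = 2.5.
shredded cheddar: 40 g × 5/2 = 100.0 g
water: 2/3 cup × 5/2 ≈ 1.7 cup
cornmeal: 1.75 cup × 5/2 ≈ 4.4 cup
all-purpose flour: 3 cup × 5/2 × 125 g/cup = 937.5 g
granulated sugar: 150 g × 5/2 = 375.0 g
milk: 12 tbsp × 5/2 = 30.0 tbsp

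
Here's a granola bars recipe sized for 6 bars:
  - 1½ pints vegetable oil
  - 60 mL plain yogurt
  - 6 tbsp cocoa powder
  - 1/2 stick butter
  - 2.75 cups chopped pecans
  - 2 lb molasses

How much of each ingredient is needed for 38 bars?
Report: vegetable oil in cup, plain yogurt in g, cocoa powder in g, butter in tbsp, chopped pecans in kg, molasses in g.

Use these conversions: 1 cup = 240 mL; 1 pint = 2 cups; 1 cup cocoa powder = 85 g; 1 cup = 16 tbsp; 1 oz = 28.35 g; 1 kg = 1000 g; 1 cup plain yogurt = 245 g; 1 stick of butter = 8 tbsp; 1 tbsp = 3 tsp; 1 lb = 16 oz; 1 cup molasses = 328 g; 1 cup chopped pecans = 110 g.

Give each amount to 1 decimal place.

vegetable oil: 19.0 cup; plain yogurt: 387.9 g; cocoa powder: 201.9 g; butter: 25.3 tbsp; chopped pecans: 1.9 kg; molasses: 5745.6 g

Scaling factor: 38/6 = 19/3.
vegetable oil: 1.5 pint × 19/3 × 2 cup/pint = 19.0 cup
plain yogurt: 60 mL × 19/3 ÷ 240 mL/cup × 245 g/cup ≈ 387.9 g
cocoa powder: 6 tbsp × 19/3 ÷ 16 tbsp/cup × 85 g/cup ≈ 201.9 g
butter: 0.5 stick × 19/3 × 8 tbsp/stick ≈ 25.3 tbsp
chopped pecans: 2.75 cup × 19/3 × 110 g/cup ÷ 1000 g/kg ≈ 1.9 kg
molasses: 2 lb × 19/3 × 16 oz/lb × 28.35 g/oz = 5745.6 g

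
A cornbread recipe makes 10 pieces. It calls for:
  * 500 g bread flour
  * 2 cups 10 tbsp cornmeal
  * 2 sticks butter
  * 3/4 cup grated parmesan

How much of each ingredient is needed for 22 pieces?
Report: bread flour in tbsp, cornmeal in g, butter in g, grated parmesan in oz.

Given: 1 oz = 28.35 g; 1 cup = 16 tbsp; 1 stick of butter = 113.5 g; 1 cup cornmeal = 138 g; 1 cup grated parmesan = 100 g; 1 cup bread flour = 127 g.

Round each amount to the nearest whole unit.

Scaling factor: 22/10 = 11/5 = 2.2.
bread flour: 500 g × 11/5 ÷ 127 g/cup × 16 tbsp/cup ≈ 139 tbsp
cornmeal: (2 cup + 10 tbsp = 2.625 cup) × 11/5 × 138 g/cup ≈ 797 g
butter: 2 stick × 11/5 × 113.5 g/stick ≈ 499 g
grated parmesan: 0.75 cup × 11/5 × 100 g/cup ÷ 28.35 g/oz ≈ 6 oz

bread flour: 139 tbsp; cornmeal: 797 g; butter: 499 g; grated parmesan: 6 oz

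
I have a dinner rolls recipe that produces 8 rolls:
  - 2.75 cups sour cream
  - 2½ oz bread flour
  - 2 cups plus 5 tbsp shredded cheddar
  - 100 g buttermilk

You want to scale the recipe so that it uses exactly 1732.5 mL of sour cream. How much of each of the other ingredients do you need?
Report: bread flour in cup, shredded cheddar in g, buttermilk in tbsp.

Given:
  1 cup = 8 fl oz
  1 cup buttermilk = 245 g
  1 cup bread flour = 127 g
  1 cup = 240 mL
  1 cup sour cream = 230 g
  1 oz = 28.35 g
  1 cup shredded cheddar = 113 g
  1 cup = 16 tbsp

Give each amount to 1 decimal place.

The original recipe has 660 mL of sour cream, so the scaling factor is 1732.5 ÷ 660 = 21/8 = 2.625.
bread flour: 2.5 oz × 21/8 × 28.35 g/oz ÷ 127 g/cup ≈ 1.5 cup
shredded cheddar: (2 cup + 5 tbsp = 2.3125 cup) × 21/8 × 113 g/cup ≈ 685.9 g
buttermilk: 100 g × 21/8 ÷ 245 g/cup × 16 tbsp/cup ≈ 17.1 tbsp

bread flour: 1.5 cup; shredded cheddar: 685.9 g; buttermilk: 17.1 tbsp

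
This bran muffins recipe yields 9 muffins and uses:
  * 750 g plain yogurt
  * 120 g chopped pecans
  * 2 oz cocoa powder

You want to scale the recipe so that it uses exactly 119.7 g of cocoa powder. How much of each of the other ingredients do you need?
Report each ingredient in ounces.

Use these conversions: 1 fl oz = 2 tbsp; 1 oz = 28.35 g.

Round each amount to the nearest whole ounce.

The original recipe has 56.7 g of cocoa powder, so the scaling factor is 119.7 ÷ 56.7 = 19/9.
plain yogurt: 750 g × 19/9 ÷ 28.35 g/oz ≈ 56 oz
chopped pecans: 120 g × 19/9 ÷ 28.35 g/oz ≈ 9 oz

plain yogurt: 56 oz; chopped pecans: 9 oz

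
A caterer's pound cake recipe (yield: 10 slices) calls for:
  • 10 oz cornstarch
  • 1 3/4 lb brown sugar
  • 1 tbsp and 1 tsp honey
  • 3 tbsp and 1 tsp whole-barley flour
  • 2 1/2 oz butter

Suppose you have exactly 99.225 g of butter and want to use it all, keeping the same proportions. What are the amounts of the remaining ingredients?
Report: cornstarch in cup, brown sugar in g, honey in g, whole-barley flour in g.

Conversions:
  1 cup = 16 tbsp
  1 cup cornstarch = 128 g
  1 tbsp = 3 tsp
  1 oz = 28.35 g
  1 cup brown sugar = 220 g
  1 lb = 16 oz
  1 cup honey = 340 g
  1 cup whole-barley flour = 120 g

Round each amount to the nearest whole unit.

cornstarch: 3 cup; brown sugar: 1111 g; honey: 40 g; whole-barley flour: 35 g

The original recipe has 70.875 g of butter, so the scaling factor is 99.225 ÷ 70.875 = 7/5 = 1.4.
cornstarch: 10 oz × 7/5 × 28.35 g/oz ÷ 128 g/cup ≈ 3 cup
brown sugar: 1.75 lb × 7/5 × 16 oz/lb × 28.35 g/oz ≈ 1111 g
honey: (1 tbsp + 1 tsp = 4/3 tbsp) × 7/5 ÷ 16 tbsp/cup × 340 g/cup ≈ 40 g
whole-barley flour: (3 tbsp + 1 tsp = 10/3 tbsp) × 7/5 ÷ 16 tbsp/cup × 120 g/cup = 35 g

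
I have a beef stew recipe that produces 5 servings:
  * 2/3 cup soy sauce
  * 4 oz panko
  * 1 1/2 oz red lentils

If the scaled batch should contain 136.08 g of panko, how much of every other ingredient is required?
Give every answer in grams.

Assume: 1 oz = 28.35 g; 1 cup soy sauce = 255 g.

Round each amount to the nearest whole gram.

The original recipe has 113.4 g of panko, so the scaling factor is 136.08 ÷ 113.4 = 6/5 = 1.2.
soy sauce: 2/3 cup × 6/5 × 255 g/cup = 204 g
red lentils: 1.5 oz × 6/5 × 28.35 g/oz ≈ 51 g

soy sauce: 204 g; red lentils: 51 g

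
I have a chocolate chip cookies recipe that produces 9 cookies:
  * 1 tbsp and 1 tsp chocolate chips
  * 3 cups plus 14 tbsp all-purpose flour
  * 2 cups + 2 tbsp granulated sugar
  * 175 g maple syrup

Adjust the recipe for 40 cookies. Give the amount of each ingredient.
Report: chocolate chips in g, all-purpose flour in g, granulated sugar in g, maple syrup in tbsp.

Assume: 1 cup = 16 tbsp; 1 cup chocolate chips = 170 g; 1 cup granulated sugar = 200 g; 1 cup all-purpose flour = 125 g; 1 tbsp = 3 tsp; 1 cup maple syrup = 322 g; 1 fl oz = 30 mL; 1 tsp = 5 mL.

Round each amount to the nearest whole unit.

Scaling factor: 40/9.
chocolate chips: (1 tbsp + 1 tsp = 4/3 tbsp) × 40/9 ÷ 16 tbsp/cup × 170 g/cup ≈ 63 g
all-purpose flour: (3 cup + 14 tbsp = 3.875 cup) × 40/9 × 125 g/cup ≈ 2153 g
granulated sugar: (2 cup + 2 tbsp = 2.125 cup) × 40/9 × 200 g/cup ≈ 1889 g
maple syrup: 175 g × 40/9 ÷ 322 g/cup × 16 tbsp/cup ≈ 39 tbsp

chocolate chips: 63 g; all-purpose flour: 2153 g; granulated sugar: 1889 g; maple syrup: 39 tbsp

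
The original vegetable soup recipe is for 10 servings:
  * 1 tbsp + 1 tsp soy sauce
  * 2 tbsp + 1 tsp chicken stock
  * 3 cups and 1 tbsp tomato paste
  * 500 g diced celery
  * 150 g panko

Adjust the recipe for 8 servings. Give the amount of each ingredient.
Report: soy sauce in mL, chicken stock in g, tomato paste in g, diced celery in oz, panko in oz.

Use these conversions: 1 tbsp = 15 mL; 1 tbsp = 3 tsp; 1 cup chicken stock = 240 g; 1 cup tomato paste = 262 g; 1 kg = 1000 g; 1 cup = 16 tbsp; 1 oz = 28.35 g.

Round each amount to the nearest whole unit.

soy sauce: 16 mL; chicken stock: 28 g; tomato paste: 642 g; diced celery: 14 oz; panko: 4 oz

Scaling factor: 8/10 = 4/5 = 0.8.
soy sauce: (1 tbsp + 1 tsp = 4/3 tbsp) × 4/5 × 15 mL/tbsp = 16 mL
chicken stock: (2 tbsp + 1 tsp = 7/3 tbsp) × 4/5 ÷ 16 tbsp/cup × 240 g/cup = 28 g
tomato paste: (3 cup + 1 tbsp = 3.0625 cup) × 4/5 × 262 g/cup ≈ 642 g
diced celery: 500 g × 4/5 ÷ 28.35 g/oz ≈ 14 oz
panko: 150 g × 4/5 ÷ 28.35 g/oz ≈ 4 oz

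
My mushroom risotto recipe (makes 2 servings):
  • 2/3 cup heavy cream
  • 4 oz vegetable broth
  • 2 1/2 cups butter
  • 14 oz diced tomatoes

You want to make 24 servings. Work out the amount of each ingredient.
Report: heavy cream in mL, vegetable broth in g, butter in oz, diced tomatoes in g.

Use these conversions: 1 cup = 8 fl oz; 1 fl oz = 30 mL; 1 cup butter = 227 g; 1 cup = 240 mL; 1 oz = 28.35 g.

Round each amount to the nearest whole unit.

Scaling factor: 24/2 = 12.
heavy cream: 2/3 cup × 12 × 240 mL/cup = 1920 mL
vegetable broth: 4 oz × 12 × 28.35 g/oz ≈ 1361 g
butter: 2.5 cup × 12 × 227 g/cup ÷ 28.35 g/oz ≈ 240 oz
diced tomatoes: 14 oz × 12 × 28.35 g/oz ≈ 4763 g

heavy cream: 1920 mL; vegetable broth: 1361 g; butter: 240 oz; diced tomatoes: 4763 g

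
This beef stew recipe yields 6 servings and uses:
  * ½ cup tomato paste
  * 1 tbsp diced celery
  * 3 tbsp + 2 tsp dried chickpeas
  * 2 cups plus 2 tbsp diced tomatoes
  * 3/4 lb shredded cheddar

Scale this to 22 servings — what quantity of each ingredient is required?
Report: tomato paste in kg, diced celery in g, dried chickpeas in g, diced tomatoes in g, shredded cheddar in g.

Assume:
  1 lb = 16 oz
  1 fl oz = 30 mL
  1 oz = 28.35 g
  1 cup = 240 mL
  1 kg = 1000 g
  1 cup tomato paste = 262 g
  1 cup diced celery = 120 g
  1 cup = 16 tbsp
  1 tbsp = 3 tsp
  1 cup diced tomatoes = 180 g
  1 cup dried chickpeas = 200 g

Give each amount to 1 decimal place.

Scaling factor: 22/6 = 11/3.
tomato paste: 0.5 cup × 11/3 × 262 g/cup ÷ 1000 g/kg ≈ 0.5 kg
diced celery: 1 tbsp × 11/3 ÷ 16 tbsp/cup × 120 g/cup = 27.5 g
dried chickpeas: (3 tbsp + 2 tsp = 11/3 tbsp) × 11/3 ÷ 16 tbsp/cup × 200 g/cup ≈ 168.1 g
diced tomatoes: (2 cup + 2 tbsp = 2.125 cup) × 11/3 × 180 g/cup = 1402.5 g
shredded cheddar: 0.75 lb × 11/3 × 16 oz/lb × 28.35 g/oz = 1247.4 g

tomato paste: 0.5 kg; diced celery: 27.5 g; dried chickpeas: 168.1 g; diced tomatoes: 1402.5 g; shredded cheddar: 1247.4 g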